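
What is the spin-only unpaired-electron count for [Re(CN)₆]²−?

3 unpaired electrons

Ligand charges: each cyanide is −1. With an overall charge of −2 the rhenium centre must be in the +4 oxidation state.
Group 7 minus oxidation state 4 gives a d³ configuration.
In an octahedral field the d³ configuration is t₂g³e_g⁰ (only one arrangement possible), giving 3 unpaired electrons.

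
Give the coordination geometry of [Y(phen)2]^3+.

tetrahedral

1,10-phenanthroline is neutral; balancing the +3 overall charge requires Y(III).
Yttrium is a group-3 element; Y(III) is therefore d⁰.
Counting donor atoms: 2×1,10-phenanthroline (bidentate) → 4 donors. Coordination number = 4.
A d⁰ ion has no crystal-field stabilisation preference between square planar and tetrahedral, so four ligands adopt the sterically favoured tetrahedral geometry.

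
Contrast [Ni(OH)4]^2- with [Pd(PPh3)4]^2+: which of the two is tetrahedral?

For [Ni(OH)4]^2-: Summing ligand charges against the −2 overall charge gives an oxidation state of +2 for nickel. Group 10 minus oxidation state 2 gives a d⁸ configuration. Hydroxide is a weak-field ligand. With weak-field ligands the CFSE gain from square planar is small, so a 3d d⁸ ion takes the sterically preferred tetrahedral geometry. → tetrahedral.
For [Pd(PPh3)4]^2+: Summing ligand charges against the +2 overall charge gives an oxidation state of +2 for palladium. Pd sits in group 10, so the d-electron count is 10 − 2 = 8. A 4d d⁸ ion has a large crystal-field splitting; square planar leaves the high-energy d_{x²−y²} orbital empty and maximises CFSE. → square planar.

[Ni(OH)4]^2-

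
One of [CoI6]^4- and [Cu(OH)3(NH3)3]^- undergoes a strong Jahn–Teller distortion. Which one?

[Cu(OH)3(NH3)3]^-

[CoI6]^4-: Ligand charges: each iodide is −1. With an overall charge of −4 the cobalt centre must be in the +2 oxidation state. Cobalt is a group-9 element; Co(II) is therefore d⁷. Iodide is a weak-field ligand for a first-row metal, so the complex is high-spin. The d⁷ configuration leaves the e_g set evenly filled (or empty) — no strong Jahn–Teller driving force.
[Cu(OH)3(NH3)3]^-: Each hydroxide is −1; ammonia is neutral; balancing the −1 overall charge requires Cu(II). Copper is a group-11 element; Cu(II) is therefore d⁹. The t₂g⁶e_g³ configuration has an unevenly filled e_g set; the Jahn–Teller theorem predicts a tetragonal distortion (typically axial elongation) to lift the degeneracy.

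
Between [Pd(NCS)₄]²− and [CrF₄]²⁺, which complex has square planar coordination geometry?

[Pd(NCS)₄]²−

For [Pd(NCS)₄]²−: Each isothiocyanate is −1; balancing the −2 overall charge requires Pd(II). Group 10 minus oxidation state 2 gives a d⁸ configuration. A 4d d⁸ ion has a large crystal-field splitting; square planar leaves the high-energy d_{x²−y²} orbital empty and maximises CFSE. → square planar.
For [CrF₄]²⁺: Summing ligand charges against the +2 overall charge gives an oxidation state of +6 for chromium. Chromium is a group-6 element; Cr(VI) is therefore d⁰. A d⁰ ion has no crystal-field stabilisation preference between square planar and tetrahedral, so four ligands adopt the sterically favoured tetrahedral geometry. → tetrahedral.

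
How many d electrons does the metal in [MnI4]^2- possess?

d⁵

Ligand charges: each iodide is −1. With an overall charge of −2 the manganese centre must be in the +2 oxidation state.
Manganese is a group-7 element; Mn(II) is therefore d⁵.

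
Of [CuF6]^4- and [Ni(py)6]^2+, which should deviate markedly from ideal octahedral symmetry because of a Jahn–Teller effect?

[CuF6]^4-: Each fluoride is −1; balancing the −4 overall charge requires Cu(II). Copper is a group-11 element; Cu(II) is therefore d⁹. The t₂g⁶e_g³ configuration has an unevenly filled e_g set; the Jahn–Teller theorem predicts a tetragonal distortion (typically axial elongation) to lift the degeneracy.
[Ni(py)6]^2+: Summing ligand charges against the +2 overall charge gives an oxidation state of +2 for nickel. Group 10 minus oxidation state 2 gives a d⁸ configuration. The d⁸ configuration leaves the e_g set evenly filled (or empty) — no strong Jahn–Teller driving force.

[CuF6]^4-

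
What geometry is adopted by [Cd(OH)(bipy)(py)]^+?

tetrahedral

Ligand charges: each hydroxide is −1; 2,2′-bipyridine is neutral; pyridine is neutral. With an overall charge of +1 the cadmium centre must be in the +2 oxidation state.
Group 12 minus oxidation state 2 gives a d¹⁰ configuration.
Counting donor atoms: 1×hydroxide (monodentate) → 1 donor; 1×2,2′-bipyridine (bidentate) → 2 donors; 1×pyridine (monodentate) → 1 donor. Coordination number = 4.
A d¹⁰ ion has no crystal-field stabilisation preference between square planar and tetrahedral, so four ligands adopt the sterically favoured tetrahedral geometry.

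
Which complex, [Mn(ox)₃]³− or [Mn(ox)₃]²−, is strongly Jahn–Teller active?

[Mn(ox)₃]³−: Summing ligand charges against the −3 overall charge gives an oxidation state of +3 for manganese. Group 7 minus oxidation state 3 gives a d⁴ configuration. Oxalate is a weak-field ligand for a first-row metal, so the complex is high-spin. The t₂g³e_g¹ (high-spin) configuration has an unevenly filled e_g set; the Jahn–Teller theorem predicts a tetragonal distortion (typically axial elongation) to lift the degeneracy.
[Mn(ox)₃]²−: Ligand charges: each oxalate is −2. With an overall charge of −2 the manganese centre must be in the +4 oxidation state. Manganese is a group-7 element; Mn(IV) is therefore d³. The d³ configuration leaves the e_g set evenly filled (or empty) — no strong Jahn–Teller driving force.

[Mn(ox)₃]³−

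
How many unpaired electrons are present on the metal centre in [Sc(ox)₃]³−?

0 unpaired electrons

Ligand charges: each oxalate is −2. With an overall charge of −3 the scandium centre must be in the +3 oxidation state.
Sc sits in group 3, so the d-electron count is 3 − 3 = 0.
Counting donor atoms: 3×oxalate (bidentate) → 6 donors. Coordination number = 6.
In an octahedral field the d⁰ configuration is t₂g⁰e_g⁰, giving 0 unpaired electrons.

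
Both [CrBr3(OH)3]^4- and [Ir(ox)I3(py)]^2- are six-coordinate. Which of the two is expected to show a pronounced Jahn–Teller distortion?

[CrBr3(OH)3]^4-

[CrBr3(OH)3]^4-: Summing ligand charges against the −4 overall charge gives an oxidation state of +2 for chromium. Group 6 minus oxidation state 2 gives a d⁴ configuration. Bromide and hydroxide are weak-field ligands for a first-row metal, so the complex is high-spin. The t₂g³e_g¹ (high-spin) configuration has an unevenly filled e_g set; the Jahn–Teller theorem predicts a tetragonal distortion (typically axial elongation) to lift the degeneracy.
[Ir(ox)I3(py)]^2-: Summing ligand charges against the −2 overall charge gives an oxidation state of +3 for iridium. Group 9 minus oxidation state 3 gives a d⁶ configuration. A 5d ion has a large Δₒ and is invariably low-spin. The d⁶ configuration leaves the e_g set evenly filled (or empty) — no strong Jahn–Teller driving force.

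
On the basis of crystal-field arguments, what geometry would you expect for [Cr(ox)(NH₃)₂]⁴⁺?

Summing ligand charges against the +4 overall charge gives an oxidation state of +6 for chromium.
Group 6 minus oxidation state 6 gives a d⁰ configuration.
Counting donor atoms: 1×oxalate (bidentate) → 2 donors; 2×ammonia (monodentate) → 2 donors. Coordination number = 4.
A d⁰ ion has no crystal-field stabilisation preference between square planar and tetrahedral, so four ligands adopt the sterically favoured tetrahedral geometry.

tetrahedral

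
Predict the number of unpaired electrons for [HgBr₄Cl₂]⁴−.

0

Ligand charges: each bromide is −1; each chloride is −1. With an overall charge of −4 the mercury centre must be in the +2 oxidation state.
Group 12 minus oxidation state 2 gives a d¹⁰ configuration.
In an octahedral field the d¹⁰ configuration is t₂g⁶e_g⁴, giving 0 unpaired electrons.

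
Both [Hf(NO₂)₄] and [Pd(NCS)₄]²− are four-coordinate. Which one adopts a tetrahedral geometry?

For [Hf(NO₂)₄]: Summing ligand charges against the 0 overall charge gives an oxidation state of +4 for hafnium. Hafnium is a group-4 element; Hf(IV) is therefore d⁰. A d⁰ ion has no crystal-field stabilisation preference between square planar and tetrahedral, so four ligands adopt the sterically favoured tetrahedral geometry. → tetrahedral.
For [Pd(NCS)₄]²−: Each isothiocyanate is −1; balancing the −2 overall charge requires Pd(II). Palladium is a group-10 element; Pd(II) is therefore d⁸. A 4d d⁸ ion has a large crystal-field splitting; square planar leaves the high-energy d_{x²−y²} orbital empty and maximises CFSE. → square planar.

[Hf(NO₂)₄]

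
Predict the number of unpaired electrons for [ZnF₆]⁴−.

0

Summing ligand charges against the −4 overall charge gives an oxidation state of +2 for zinc.
Zn sits in group 12, so the d-electron count is 12 − 2 = 10.
In an octahedral field the d¹⁰ configuration is t₂g⁶e_g⁴, giving 0 unpaired electrons.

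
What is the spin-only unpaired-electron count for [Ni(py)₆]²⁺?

Pyridine is neutral; balancing the +2 overall charge requires Ni(II).
Ni sits in group 10, so the d-electron count is 10 − 2 = 8.
In an octahedral field the d⁸ configuration is t₂g⁶e_g² (only one arrangement possible), giving 2 unpaired electrons.

2 unpaired electrons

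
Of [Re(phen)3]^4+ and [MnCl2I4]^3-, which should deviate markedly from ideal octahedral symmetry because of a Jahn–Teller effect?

[Re(phen)3]^4+: 1,10-phenanthroline is neutral; balancing the +4 overall charge requires Re(IV). Re sits in group 7, so the d-electron count is 7 − 4 = 3. The d³ configuration leaves the e_g set evenly filled (or empty) — no strong Jahn–Teller driving force.
[MnCl2I4]^3-: Ligand charges: each chloride is −1; each iodide is −1. With an overall charge of −3 the manganese centre must be in the +3 oxidation state. Manganese is a group-7 element; Mn(III) is therefore d⁴. Chloride and iodide are weak-field ligands for a first-row metal, so the complex is high-spin. The t₂g³e_g¹ (high-spin) configuration has an unevenly filled e_g set; the Jahn–Teller theorem predicts a tetragonal distortion (typically axial elongation) to lift the degeneracy.

[MnCl2I4]^3-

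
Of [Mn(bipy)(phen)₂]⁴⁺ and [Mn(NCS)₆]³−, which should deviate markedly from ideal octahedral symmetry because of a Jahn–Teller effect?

[Mn(bipy)(phen)₂]⁴⁺: Ligand charges: 2,2′-bipyridine is neutral; 1,10-phenanthroline is neutral. With an overall charge of +4 the manganese centre must be in the +4 oxidation state. Manganese is a group-7 element; Mn(IV) is therefore d³. The d³ configuration leaves the e_g set evenly filled (or empty) — no strong Jahn–Teller driving force.
[Mn(NCS)₆]³−: Each isothiocyanate is −1; balancing the −3 overall charge requires Mn(III). Group 7 minus oxidation state 3 gives a d⁴ configuration. Isothiocyanate is a weak-field ligand for a first-row metal, so the complex is high-spin. The t₂g³e_g¹ (high-spin) configuration has an unevenly filled e_g set; the Jahn–Teller theorem predicts a tetragonal distortion (typically axial elongation) to lift the degeneracy.

[Mn(NCS)₆]³−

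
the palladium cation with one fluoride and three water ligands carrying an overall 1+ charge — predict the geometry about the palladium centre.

Ligand charges: each fluoride is −1; water is neutral. With an overall charge of +1 the palladium centre must be in the +2 oxidation state.
Group 10 minus oxidation state 2 gives a d⁸ configuration.
With 4 monodentate ligands the coordination number is 4.
A 4d d⁸ ion has a large crystal-field splitting; square planar leaves the high-energy d_{x²−y²} orbital empty and maximises CFSE.

square planar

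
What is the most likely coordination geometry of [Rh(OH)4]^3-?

square planar

Ligand charges: each hydroxide is −1. With an overall charge of −3 the rhodium centre must be in the +1 oxidation state.
Rh sits in group 9, so the d-electron count is 9 − 1 = 8.
Coordination number: 4.
A 4d d⁸ ion has a large crystal-field splitting; square planar leaves the high-energy d_{x²−y²} orbital empty and maximises CFSE.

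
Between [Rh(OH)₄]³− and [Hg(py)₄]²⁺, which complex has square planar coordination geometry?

[Rh(OH)₄]³−

For [Rh(OH)₄]³−: Summing ligand charges against the −3 overall charge gives an oxidation state of +1 for rhodium. Rh sits in group 9, so the d-electron count is 9 − 1 = 8. A 4d d⁸ ion has a large crystal-field splitting; square planar leaves the high-energy d_{x²−y²} orbital empty and maximises CFSE. → square planar.
For [Hg(py)₄]²⁺: Summing ligand charges against the +2 overall charge gives an oxidation state of +2 for mercury. Hg sits in group 12, so the d-electron count is 12 − 2 = 10. A d¹⁰ ion has no crystal-field stabilisation preference between square planar and tetrahedral, so four ligands adopt the sterically favoured tetrahedral geometry. → tetrahedral.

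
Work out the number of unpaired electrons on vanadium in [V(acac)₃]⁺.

Each acetylacetonate is −1; balancing the +1 overall charge requires V(IV).
V sits in group 5, so the d-electron count is 5 − 4 = 1.
Counting donor atoms: 3×acetylacetonate (bidentate) → 6 donors. Coordination number = 6.
In an octahedral field the d¹ configuration is t₂g¹e_g⁰ (only one arrangement possible), giving 1 unpaired electron.

1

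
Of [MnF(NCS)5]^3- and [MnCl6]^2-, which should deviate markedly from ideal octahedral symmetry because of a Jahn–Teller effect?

[MnF(NCS)5]^3-

[MnF(NCS)5]^3-: Summing ligand charges against the −3 overall charge gives an oxidation state of +3 for manganese. Group 7 minus oxidation state 3 gives a d⁴ configuration. Fluoride and isothiocyanate are weak-field ligands for a first-row metal, so the complex is high-spin. The t₂g³e_g¹ (high-spin) configuration has an unevenly filled e_g set; the Jahn–Teller theorem predicts a tetragonal distortion (typically axial elongation) to lift the degeneracy.
[MnCl6]^2-: Summing ligand charges against the −2 overall charge gives an oxidation state of +4 for manganese. Manganese is a group-7 element; Mn(IV) is therefore d³. The d³ configuration leaves the e_g set evenly filled (or empty) — no strong Jahn–Teller driving force.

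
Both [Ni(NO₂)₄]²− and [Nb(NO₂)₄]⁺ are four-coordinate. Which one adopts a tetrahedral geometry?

For [Ni(NO₂)₄]²−: Summing ligand charges against the −2 overall charge gives an oxidation state of +2 for nickel. Nickel is a group-10 element; Ni(II) is therefore d⁸. Nitro (N-bound nitrite) is a strong-field ligand (high in the spectrochemical series). A 3d d⁸ ion with strong-field ligands gains enough CFSE to favour square planar over tetrahedral. → square planar.
For [Nb(NO₂)₄]⁺: Each nitro (N-bound nitrite) is −1; balancing the +1 overall charge requires Nb(V). Niobium is a group-5 element; Nb(V) is therefore d⁰. A d⁰ ion has no crystal-field stabilisation preference between square planar and tetrahedral, so four ligands adopt the sterically favoured tetrahedral geometry. → tetrahedral.

[Nb(NO₂)₄]⁺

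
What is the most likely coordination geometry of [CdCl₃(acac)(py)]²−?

Summing ligand charges against the −2 overall charge gives an oxidation state of +2 for cadmium.
Group 12 minus oxidation state 2 gives a d¹⁰ configuration.
Counting donor atoms: 3×chloride (monodentate) → 3 donors; 1×acetylacetonate (bidentate) → 2 donors; 1×pyridine (monodentate) → 1 donor. Coordination number = 6.
Six donors around a single metal centre give an octahedral coordination sphere.

octahedral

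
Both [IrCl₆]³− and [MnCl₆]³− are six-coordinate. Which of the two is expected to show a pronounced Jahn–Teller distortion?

[IrCl₆]³−: Each chloride is −1; balancing the −3 overall charge requires Ir(III). Ir sits in group 9, so the d-electron count is 9 − 3 = 6. A 5d ion has a large Δₒ and is invariably low-spin. The d⁶ configuration leaves the e_g set evenly filled (or empty) — no strong Jahn–Teller driving force.
[MnCl₆]³−: Each chloride is −1; balancing the −3 overall charge requires Mn(III). Group 7 minus oxidation state 3 gives a d⁴ configuration. Chloride is a weak-field ligand for a first-row metal, so the complex is high-spin. The t₂g³e_g¹ (high-spin) configuration has an unevenly filled e_g set; the Jahn–Teller theorem predicts a tetragonal distortion (typically axial elongation) to lift the degeneracy.

[MnCl₆]³−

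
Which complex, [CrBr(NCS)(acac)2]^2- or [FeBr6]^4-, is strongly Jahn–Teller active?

[CrBr(NCS)(acac)2]^2-: Ligand charges: each bromide is −1; each isothiocyanate is −1; each acetylacetonate is −1. With an overall charge of −2 the chromium centre must be in the +2 oxidation state. Chromium is a group-6 element; Cr(II) is therefore d⁴. Acetylacetonate, bromide, and isothiocyanate are weak-field ligands for a first-row metal, so the complex is high-spin. The t₂g³e_g¹ (high-spin) configuration has an unevenly filled e_g set; the Jahn–Teller theorem predicts a tetragonal distortion (typically axial elongation) to lift the degeneracy.
[FeBr6]^4-: Ligand charges: each bromide is −1. With an overall charge of −4 the iron centre must be in the +2 oxidation state. Fe sits in group 8, so the d-electron count is 8 − 2 = 6. Bromide is a weak-field ligand for a first-row metal, so the complex is high-spin. The d⁶ configuration leaves the e_g set evenly filled (or empty) — no strong Jahn–Teller driving force.

[CrBr(NCS)(acac)2]^2-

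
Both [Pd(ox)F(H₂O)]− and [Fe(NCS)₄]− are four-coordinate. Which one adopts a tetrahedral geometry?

[Fe(NCS)₄]−

For [Pd(ox)F(H₂O)]−: Ligand charges: each oxalate is −2; each fluoride is −1; water is neutral. With an overall charge of −1 the palladium centre must be in the +2 oxidation state. Group 10 minus oxidation state 2 gives a d⁸ configuration. A 4d d⁸ ion has a large crystal-field splitting; square planar leaves the high-energy d_{x²−y²} orbital empty and maximises CFSE. → square planar.
For [Fe(NCS)₄]−: Ligand charges: each isothiocyanate is −1. With an overall charge of −1 the iron centre must be in the +3 oxidation state. Group 8 minus oxidation state 3 gives a d⁵ configuration. A high-spin d⁵ ion has zero CFSE in either geometry, so four ligands adopt the sterically favoured tetrahedral geometry. → tetrahedral.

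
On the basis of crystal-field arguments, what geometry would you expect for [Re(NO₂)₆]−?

Ligand charges: each nitro (N-bound nitrite) is −1. With an overall charge of −1 the rhenium centre must be in the +5 oxidation state.
Group 7 minus oxidation state 5 gives a d² configuration.
Coordination number: 6.
Six donors around a single metal centre give an octahedral coordination sphere.

octahedral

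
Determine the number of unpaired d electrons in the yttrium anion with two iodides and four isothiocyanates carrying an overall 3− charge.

0 unpaired electrons

Summing ligand charges against the −3 overall charge gives an oxidation state of +3 for yttrium.
Group 3 minus oxidation state 3 gives a d⁰ configuration.
In an octahedral field the d⁰ configuration is t₂g⁰e_g⁰, giving 0 unpaired electrons.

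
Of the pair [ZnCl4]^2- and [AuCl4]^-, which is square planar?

[AuCl4]^-

For [ZnCl4]^2-: Summing ligand charges against the −2 overall charge gives an oxidation state of +2 for zinc. Zn sits in group 12, so the d-electron count is 12 − 2 = 10. A d¹⁰ ion has no crystal-field stabilisation preference between square planar and tetrahedral, so four ligands adopt the sterically favoured tetrahedral geometry. → tetrahedral.
For [AuCl4]^-: Ligand charges: each chloride is −1. With an overall charge of −1 the gold centre must be in the +3 oxidation state. Group 11 minus oxidation state 3 gives a d⁸ configuration. A 5d d⁸ ion has a large crystal-field splitting; square planar leaves the high-energy d_{x²−y²} orbital empty and maximises CFSE. → square planar.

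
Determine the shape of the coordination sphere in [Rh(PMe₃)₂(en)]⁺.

square planar

Summing ligand charges against the +1 overall charge gives an oxidation state of +1 for rhodium.
Rhodium is a group-9 element; Rh(I) is therefore d⁸.
Counting donor atoms: 2×trimethylphosphine (monodentate) → 2 donors; 1×ethylenediamine (bidentate) → 2 donors. Coordination number = 4.
A 4d d⁸ ion has a large crystal-field splitting; square planar leaves the high-energy d_{x²−y²} orbital empty and maximises CFSE.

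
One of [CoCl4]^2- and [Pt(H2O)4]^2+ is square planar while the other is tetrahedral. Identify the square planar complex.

For [CoCl4]^2-: Summing ligand charges against the −2 overall charge gives an oxidation state of +2 for cobalt. Group 9 minus oxidation state 2 gives a d⁷ configuration. For a high-spin 3d d⁷ ion with weak-field ligands the small Δₜ gives little square-planar CFSE advantage, so four ligands adopt the sterically favoured tetrahedral geometry. → tetrahedral.
For [Pt(H2O)4]^2+: Ligand charges: water is neutral. With an overall charge of +2 the platinum centre must be in the +2 oxidation state. Pt sits in group 10, so the d-electron count is 10 − 2 = 8. A 5d d⁸ ion has a large crystal-field splitting; square planar leaves the high-energy d_{x²−y²} orbital empty and maximises CFSE. → square planar.

[Pt(H2O)4]^2+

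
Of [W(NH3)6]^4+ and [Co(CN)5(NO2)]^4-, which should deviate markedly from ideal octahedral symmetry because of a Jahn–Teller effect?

[W(NH3)6]^4+: Summing ligand charges against the +4 overall charge gives an oxidation state of +4 for tungsten. Group 6 minus oxidation state 4 gives a d² configuration. The d² configuration leaves the e_g set evenly filled (or empty) — no strong Jahn–Teller driving force.
[Co(CN)5(NO2)]^4-: Summing ligand charges against the −4 overall charge gives an oxidation state of +2 for cobalt. Co sits in group 9, so the d-electron count is 9 − 2 = 7. Cyanide and nitro (N-bound nitrite) are strong-field ligands (high in the spectrochemical series) for a first-row metal, so the complex is low-spin. The t₂g⁶e_g¹ (low-spin) configuration has an unevenly filled e_g set; the Jahn–Teller theorem predicts a tetragonal distortion (typically axial elongation) to lift the degeneracy.

[Co(CN)5(NO2)]^4-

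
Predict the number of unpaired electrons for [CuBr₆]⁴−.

1 unpaired electron

Each bromide is −1; balancing the −4 overall charge requires Cu(II).
Group 11 minus oxidation state 2 gives a d⁹ configuration.
In an octahedral field the d⁹ configuration is t₂g⁶e_g³ (only one arrangement possible), giving 1 unpaired electron.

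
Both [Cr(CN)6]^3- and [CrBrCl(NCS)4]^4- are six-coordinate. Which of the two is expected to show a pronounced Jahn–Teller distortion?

[CrBrCl(NCS)4]^4-

[Cr(CN)6]^3-: Ligand charges: each cyanide is −1. With an overall charge of −3 the chromium centre must be in the +3 oxidation state. Cr sits in group 6, so the d-electron count is 6 − 3 = 3. The d³ configuration leaves the e_g set evenly filled (or empty) — no strong Jahn–Teller driving force.
[CrBrCl(NCS)4]^4-: Summing ligand charges against the −4 overall charge gives an oxidation state of +2 for chromium. Chromium is a group-6 element; Cr(II) is therefore d⁴. Bromide, chloride, and isothiocyanate are weak-field ligands for a first-row metal, so the complex is high-spin. The t₂g³e_g¹ (high-spin) configuration has an unevenly filled e_g set; the Jahn–Teller theorem predicts a tetragonal distortion (typically axial elongation) to lift the degeneracy.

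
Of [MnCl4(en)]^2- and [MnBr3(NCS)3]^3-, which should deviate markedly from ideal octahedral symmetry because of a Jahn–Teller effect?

[MnBr3(NCS)3]^3-

[MnCl4(en)]^2-: Ligand charges: each chloride is −1; ethylenediamine is neutral. With an overall charge of −2 the manganese centre must be in the +2 oxidation state. Mn sits in group 7, so the d-electron count is 7 − 2 = 5. Chloride is a weak-field ligand for a first-row metal, so the complex is high-spin. The d⁵ configuration leaves the e_g set evenly filled (or empty) — no strong Jahn–Teller driving force.
[MnBr3(NCS)3]^3-: Each bromide is −1; each isothiocyanate is −1; balancing the −3 overall charge requires Mn(III). Group 7 minus oxidation state 3 gives a d⁴ configuration. Bromide and isothiocyanate are weak-field ligands for a first-row metal, so the complex is high-spin. The t₂g³e_g¹ (high-spin) configuration has an unevenly filled e_g set; the Jahn–Teller theorem predicts a tetragonal distortion (typically axial elongation) to lift the degeneracy.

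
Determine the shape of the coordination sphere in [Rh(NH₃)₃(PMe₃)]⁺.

Ligand charges: ammonia is neutral; trimethylphosphine is neutral. With an overall charge of +1 the rhodium centre must be in the +1 oxidation state.
Rhodium is a group-9 element; Rh(I) is therefore d⁸.
Coordination number: 4.
A 4d d⁸ ion has a large crystal-field splitting; square planar leaves the high-energy d_{x²−y²} orbital empty and maximises CFSE.

square planar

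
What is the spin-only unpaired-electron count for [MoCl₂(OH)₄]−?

1 unpaired electron

Ligand charges: each chloride is −1; each hydroxide is −1. With an overall charge of −1 the molybdenum centre must be in the +5 oxidation state.
Molybdenum is a group-6 element; Mo(V) is therefore d¹.
In an octahedral field the d¹ configuration is t₂g¹e_g⁰ (only one arrangement possible), giving 1 unpaired electron.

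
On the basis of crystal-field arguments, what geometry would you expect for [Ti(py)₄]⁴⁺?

tetrahedral

Ligand charges: pyridine is neutral. With an overall charge of +4 the titanium centre must be in the +4 oxidation state.
Ti sits in group 4, so the d-electron count is 4 − 4 = 0.
With 4 monodentate ligands the coordination number is 4.
A d⁰ ion has no crystal-field stabilisation preference between square planar and tetrahedral, so four ligands adopt the sterically favoured tetrahedral geometry.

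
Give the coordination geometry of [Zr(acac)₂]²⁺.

Ligand charges: each acetylacetonate is −1. With an overall charge of +2 the zirconium centre must be in the +4 oxidation state.
Group 4 minus oxidation state 4 gives a d⁰ configuration.
Counting donor atoms: 2×acetylacetonate (bidentate) → 4 donors. Coordination number = 4.
A d⁰ ion has no crystal-field stabilisation preference between square planar and tetrahedral, so four ligands adopt the sterically favoured tetrahedral geometry.

tetrahedral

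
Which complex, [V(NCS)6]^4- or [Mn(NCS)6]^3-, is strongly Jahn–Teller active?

[V(NCS)6]^4-: Summing ligand charges against the −4 overall charge gives an oxidation state of +2 for vanadium. Group 5 minus oxidation state 2 gives a d³ configuration. The d³ configuration leaves the e_g set evenly filled (or empty) — no strong Jahn–Teller driving force.
[Mn(NCS)6]^3-: Summing ligand charges against the −3 overall charge gives an oxidation state of +3 for manganese. Mn sits in group 7, so the d-electron count is 7 − 3 = 4. Isothiocyanate is a weak-field ligand for a first-row metal, so the complex is high-spin. The t₂g³e_g¹ (high-spin) configuration has an unevenly filled e_g set; the Jahn–Teller theorem predicts a tetragonal distortion (typically axial elongation) to lift the degeneracy.

[Mn(NCS)6]^3-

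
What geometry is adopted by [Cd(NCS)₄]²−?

Summing ligand charges against the −2 overall charge gives an oxidation state of +2 for cadmium.
Cd sits in group 12, so the d-electron count is 12 − 2 = 10.
With 4 monodentate ligands the coordination number is 4.
A d¹⁰ ion has no crystal-field stabilisation preference between square planar and tetrahedral, so four ligands adopt the sterically favoured tetrahedral geometry.

tetrahedral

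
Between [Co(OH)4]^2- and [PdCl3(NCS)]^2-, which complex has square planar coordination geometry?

[PdCl3(NCS)]^2-

For [Co(OH)4]^2-: Summing ligand charges against the −2 overall charge gives an oxidation state of +2 for cobalt. Group 9 minus oxidation state 2 gives a d⁷ configuration. For a high-spin 3d d⁷ ion with weak-field ligands the small Δₜ gives little square-planar CFSE advantage, so four ligands adopt the sterically favoured tetrahedral geometry. → tetrahedral.
For [PdCl3(NCS)]^2-: Summing ligand charges against the −2 overall charge gives an oxidation state of +2 for palladium. Pd sits in group 10, so the d-electron count is 10 − 2 = 8. A 4d d⁸ ion has a large crystal-field splitting; square planar leaves the high-energy d_{x²−y²} orbital empty and maximises CFSE. → square planar.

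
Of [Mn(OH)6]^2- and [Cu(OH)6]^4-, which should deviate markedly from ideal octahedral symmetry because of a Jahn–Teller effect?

[Mn(OH)6]^2-: Each hydroxide is −1; balancing the −2 overall charge requires Mn(IV). Mn sits in group 7, so the d-electron count is 7 − 4 = 3. The d³ configuration leaves the e_g set evenly filled (or empty) — no strong Jahn–Teller driving force.
[Cu(OH)6]^4-: Each hydroxide is −1; balancing the −4 overall charge requires Cu(II). Cu sits in group 11, so the d-electron count is 11 − 2 = 9. The t₂g⁶e_g³ configuration has an unevenly filled e_g set; the Jahn–Teller theorem predicts a tetragonal distortion (typically axial elongation) to lift the degeneracy.

[Cu(OH)6]^4-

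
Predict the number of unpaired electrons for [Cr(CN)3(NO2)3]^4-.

Ligand charges: each cyanide is −1; each nitro (N-bound nitrite) is −1. With an overall charge of −4 the chromium centre must be in the +2 oxidation state.
Group 6 minus oxidation state 2 gives a d⁴ configuration.
The spin state decides the count: Cyanide and nitro (N-bound nitrite) are strong-field ligands (high in the spectrochemical series) for a first-row metal, so the complex is low-spin.
An octahedral low-spin d⁴ ion is t₂g⁴e_g⁰, giving 2 unpaired electrons.

2 unpaired electrons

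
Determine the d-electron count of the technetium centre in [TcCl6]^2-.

d3

Ligand charges: each chloride is −1. With an overall charge of −2 the technetium centre must be in the +4 oxidation state.
Technetium is a group-7 element; Tc(IV) is therefore d³.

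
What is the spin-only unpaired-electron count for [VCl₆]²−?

1 unpaired electron

Summing ligand charges against the −2 overall charge gives an oxidation state of +4 for vanadium.
Group 5 minus oxidation state 4 gives a d¹ configuration.
In an octahedral field the d¹ configuration is t₂g¹e_g⁰ (only one arrangement possible), giving 1 unpaired electron.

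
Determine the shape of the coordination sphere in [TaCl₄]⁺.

Ligand charges: each chloride is −1. With an overall charge of +1 the tantalum centre must be in the +5 oxidation state.
Tantalum is a group-5 element; Ta(V) is therefore d⁰.
With 4 monodentate ligands the coordination number is 4.
A d⁰ ion has no crystal-field stabilisation preference between square planar and tetrahedral, so four ligands adopt the sterically favoured tetrahedral geometry.

tetrahedral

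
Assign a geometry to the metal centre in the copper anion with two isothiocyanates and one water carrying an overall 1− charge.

Summing ligand charges against the −1 overall charge gives an oxidation state of +1 for copper.
Group 11 minus oxidation state 1 gives a d¹⁰ configuration.
With 3 monodentate ligands the coordination number is 3.
Three ligands around a d¹⁰ centre minimise repulsion in a trigonal-planar arrangement.

trigonal planar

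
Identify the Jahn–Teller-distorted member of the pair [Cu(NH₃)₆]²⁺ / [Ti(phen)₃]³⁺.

[Cu(NH₃)₆]²⁺: Ammonia is neutral; balancing the +2 overall charge requires Cu(II). Group 11 minus oxidation state 2 gives a d⁹ configuration. The t₂g⁶e_g³ configuration has an unevenly filled e_g set; the Jahn–Teller theorem predicts a tetragonal distortion (typically axial elongation) to lift the degeneracy.
[Ti(phen)₃]³⁺: Ligand charges: 1,10-phenanthroline is neutral. With an overall charge of +3 the titanium centre must be in the +3 oxidation state. Group 4 minus oxidation state 3 gives a d¹ configuration. The d¹ configuration leaves the e_g set evenly filled (or empty) — no strong Jahn–Teller driving force.

[Cu(NH₃)₆]²⁺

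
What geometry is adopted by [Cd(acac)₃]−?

octahedral

Ligand charges: each acetylacetonate is −1. With an overall charge of −1 the cadmium centre must be in the +2 oxidation state.
Group 12 minus oxidation state 2 gives a d¹⁰ configuration.
Counting donor atoms: 3×acetylacetonate (bidentate) → 6 donors. Coordination number = 6.
Six donors around a single metal centre give an octahedral coordination sphere.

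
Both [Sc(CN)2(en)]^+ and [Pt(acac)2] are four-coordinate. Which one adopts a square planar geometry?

For [Sc(CN)2(en)]^+: Each cyanide is −1; ethylenediamine is neutral; balancing the +1 overall charge requires Sc(III). Sc sits in group 3, so the d-electron count is 3 − 3 = 0. A d⁰ ion has no crystal-field stabilisation preference between square planar and tetrahedral, so four ligands adopt the sterically favoured tetrahedral geometry. → tetrahedral.
For [Pt(acac)2]: Each acetylacetonate is −1; balancing the 0 overall charge requires Pt(II). Pt sits in group 10, so the d-electron count is 10 − 2 = 8. A 5d d⁸ ion has a large crystal-field splitting; square planar leaves the high-energy d_{x²−y²} orbital empty and maximises CFSE. → square planar.

[Pt(acac)2]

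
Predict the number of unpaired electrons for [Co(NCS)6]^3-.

0

Summing ligand charges against the −3 overall charge gives an oxidation state of +3 for cobalt.
Co sits in group 9, so the d-electron count is 9 − 3 = 6.
The spin state decides the count: Co(III) has an exceptionally large octahedral splitting and is low-spin with essentially every ligand except fluoride.
An octahedral low-spin d⁶ ion is t₂g⁶e_g⁰, giving 0 unpaired electrons.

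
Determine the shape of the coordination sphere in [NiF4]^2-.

Summing ligand charges against the −2 overall charge gives an oxidation state of +2 for nickel.
Nickel is a group-10 element; Ni(II) is therefore d⁸.
With 4 monodentate ligands the coordination number is 4.
Fluoride is a weak-field ligand.
With weak-field ligands the CFSE gain from square planar is small, so a 3d d⁸ ion takes the sterically preferred tetrahedral geometry.

tetrahedral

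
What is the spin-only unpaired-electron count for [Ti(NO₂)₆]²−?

Ligand charges: each nitro (N-bound nitrite) is −1. With an overall charge of −2 the titanium centre must be in the +4 oxidation state.
Ti sits in group 4, so the d-electron count is 4 − 4 = 0.
In an octahedral field the d⁰ configuration is t₂g⁰e_g⁰, giving 0 unpaired electrons.

0 unpaired electrons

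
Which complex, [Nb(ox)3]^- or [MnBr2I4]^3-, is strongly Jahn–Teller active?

[MnBr2I4]^3-

[Nb(ox)3]^-: Each oxalate is −2; balancing the −1 overall charge requires Nb(V). Niobium is a group-5 element; Nb(V) is therefore d⁰. The d⁰ configuration leaves the e_g set evenly filled (or empty) — no strong Jahn–Teller driving force.
[MnBr2I4]^3-: Ligand charges: each bromide is −1; each iodide is −1. With an overall charge of −3 the manganese centre must be in the +3 oxidation state. Mn sits in group 7, so the d-electron count is 7 − 3 = 4. Bromide and iodide are weak-field ligands for a first-row metal, so the complex is high-spin. The t₂g³e_g¹ (high-spin) configuration has an unevenly filled e_g set; the Jahn–Teller theorem predicts a tetragonal distortion (typically axial elongation) to lift the degeneracy.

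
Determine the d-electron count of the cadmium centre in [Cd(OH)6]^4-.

d¹⁰

Summing ligand charges against the −4 overall charge gives an oxidation state of +2 for cadmium.
Group 12 minus oxidation state 2 gives a d¹⁰ configuration.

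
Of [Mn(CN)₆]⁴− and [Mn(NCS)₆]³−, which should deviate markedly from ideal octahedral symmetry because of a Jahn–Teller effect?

[Mn(CN)₆]⁴−: Ligand charges: each cyanide is −1. With an overall charge of −4 the manganese centre must be in the +2 oxidation state. Manganese is a group-7 element; Mn(II) is therefore d⁵. Cyanide is a strong-field ligand (high in the spectrochemical series) for a first-row metal, so the complex is low-spin. The d⁵ configuration leaves the e_g set evenly filled (or empty) — no strong Jahn–Teller driving force.
[Mn(NCS)₆]³−: Summing ligand charges against the −3 overall charge gives an oxidation state of +3 for manganese. Manganese is a group-7 element; Mn(III) is therefore d⁴. Isothiocyanate is a weak-field ligand for a first-row metal, so the complex is high-spin. The t₂g³e_g¹ (high-spin) configuration has an unevenly filled e_g set; the Jahn–Teller theorem predicts a tetragonal distortion (typically axial elongation) to lift the degeneracy.

[Mn(NCS)₆]³−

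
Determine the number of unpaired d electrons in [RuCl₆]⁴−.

0 unpaired electrons

Each chloride is −1; balancing the −4 overall charge requires Ru(II).
Ru sits in group 8, so the d-electron count is 8 − 2 = 6.
The spin state decides the count: a 4d ion has a large Δₒ and is invariably low-spin.
An octahedral low-spin d⁶ ion is t₂g⁶e_g⁰, giving 0 unpaired electrons.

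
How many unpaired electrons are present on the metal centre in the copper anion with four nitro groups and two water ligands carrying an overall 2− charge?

1 unpaired electron

Ligand charges: each nitro (N-bound nitrite) is −1; water is neutral. With an overall charge of −2 the copper centre must be in the +2 oxidation state.
Copper is a group-11 element; Cu(II) is therefore d⁹.
In an octahedral field the d⁹ configuration is t₂g⁶e_g³ (only one arrangement possible), giving 1 unpaired electron.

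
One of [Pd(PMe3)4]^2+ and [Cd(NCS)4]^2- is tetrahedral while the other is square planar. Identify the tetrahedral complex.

For [Pd(PMe3)4]^2+: Summing ligand charges against the +2 overall charge gives an oxidation state of +2 for palladium. Pd sits in group 10, so the d-electron count is 10 − 2 = 8. A 4d d⁸ ion has a large crystal-field splitting; square planar leaves the high-energy d_{x²−y²} orbital empty and maximises CFSE. → square planar.
For [Cd(NCS)4]^2-: Each isothiocyanate is −1; balancing the −2 overall charge requires Cd(II). Cadmium is a group-12 element; Cd(II) is therefore d¹⁰. A d¹⁰ ion has no crystal-field stabilisation preference between square planar and tetrahedral, so four ligands adopt the sterically favoured tetrahedral geometry. → tetrahedral.

[Cd(NCS)4]^2-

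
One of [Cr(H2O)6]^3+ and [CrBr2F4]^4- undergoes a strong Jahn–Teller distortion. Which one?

[CrBr2F4]^4-

[Cr(H2O)6]^3+: Water is neutral; balancing the +3 overall charge requires Cr(III). Chromium is a group-6 element; Cr(III) is therefore d³. The d³ configuration leaves the e_g set evenly filled (or empty) — no strong Jahn–Teller driving force.
[CrBr2F4]^4-: Each bromide is −1; each fluoride is −1; balancing the −4 overall charge requires Cr(II). Group 6 minus oxidation state 2 gives a d⁴ configuration. Bromide and fluoride are weak-field ligands for a first-row metal, so the complex is high-spin. The t₂g³e_g¹ (high-spin) configuration has an unevenly filled e_g set; the Jahn–Teller theorem predicts a tetragonal distortion (typically axial elongation) to lift the degeneracy.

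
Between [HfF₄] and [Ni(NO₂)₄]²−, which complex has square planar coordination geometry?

[Ni(NO₂)₄]²−

For [HfF₄]: Ligand charges: each fluoride is −1. With an overall charge of 0 the hafnium centre must be in the +4 oxidation state. Hafnium is a group-4 element; Hf(IV) is therefore d⁰. A d⁰ ion has no crystal-field stabilisation preference between square planar and tetrahedral, so four ligands adopt the sterically favoured tetrahedral geometry. → tetrahedral.
For [Ni(NO₂)₄]²−: Ligand charges: each nitro (N-bound nitrite) is −1. With an overall charge of −2 the nickel centre must be in the +2 oxidation state. Nickel is a group-10 element; Ni(II) is therefore d⁸. Nitro (N-bound nitrite) is a strong-field ligand (high in the spectrochemical series). A 3d d⁸ ion with strong-field ligands gains enough CFSE to favour square planar over tetrahedral. → square planar.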